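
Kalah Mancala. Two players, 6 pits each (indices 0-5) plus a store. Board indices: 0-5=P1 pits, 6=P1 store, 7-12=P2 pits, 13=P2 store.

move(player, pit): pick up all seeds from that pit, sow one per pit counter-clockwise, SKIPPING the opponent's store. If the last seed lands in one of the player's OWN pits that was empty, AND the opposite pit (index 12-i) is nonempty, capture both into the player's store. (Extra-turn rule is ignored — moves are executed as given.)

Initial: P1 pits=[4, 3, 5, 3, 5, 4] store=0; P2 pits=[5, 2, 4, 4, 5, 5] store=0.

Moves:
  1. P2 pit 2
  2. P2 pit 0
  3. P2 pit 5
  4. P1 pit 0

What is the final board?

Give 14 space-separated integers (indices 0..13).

Answer: 0 5 7 5 7 6 0 0 3 1 6 7 0 2

Derivation:
Move 1: P2 pit2 -> P1=[4,3,5,3,5,4](0) P2=[5,2,0,5,6,6](1)
Move 2: P2 pit0 -> P1=[4,3,5,3,5,4](0) P2=[0,3,1,6,7,7](1)
Move 3: P2 pit5 -> P1=[5,4,6,4,6,5](0) P2=[0,3,1,6,7,0](2)
Move 4: P1 pit0 -> P1=[0,5,7,5,7,6](0) P2=[0,3,1,6,7,0](2)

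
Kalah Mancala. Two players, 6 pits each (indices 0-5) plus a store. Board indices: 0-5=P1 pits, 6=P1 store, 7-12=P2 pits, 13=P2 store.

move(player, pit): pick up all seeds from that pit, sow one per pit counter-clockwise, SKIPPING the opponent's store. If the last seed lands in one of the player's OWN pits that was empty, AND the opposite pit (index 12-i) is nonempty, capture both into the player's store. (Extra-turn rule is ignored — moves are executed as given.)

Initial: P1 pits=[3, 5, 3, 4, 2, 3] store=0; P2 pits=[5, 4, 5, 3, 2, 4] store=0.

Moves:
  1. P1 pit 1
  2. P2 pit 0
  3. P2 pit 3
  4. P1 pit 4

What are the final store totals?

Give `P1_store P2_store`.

Move 1: P1 pit1 -> P1=[3,0,4,5,3,4](1) P2=[5,4,5,3,2,4](0)
Move 2: P2 pit0 -> P1=[3,0,4,5,3,4](1) P2=[0,5,6,4,3,5](0)
Move 3: P2 pit3 -> P1=[4,0,4,5,3,4](1) P2=[0,5,6,0,4,6](1)
Move 4: P1 pit4 -> P1=[4,0,4,5,0,5](2) P2=[1,5,6,0,4,6](1)

Answer: 2 1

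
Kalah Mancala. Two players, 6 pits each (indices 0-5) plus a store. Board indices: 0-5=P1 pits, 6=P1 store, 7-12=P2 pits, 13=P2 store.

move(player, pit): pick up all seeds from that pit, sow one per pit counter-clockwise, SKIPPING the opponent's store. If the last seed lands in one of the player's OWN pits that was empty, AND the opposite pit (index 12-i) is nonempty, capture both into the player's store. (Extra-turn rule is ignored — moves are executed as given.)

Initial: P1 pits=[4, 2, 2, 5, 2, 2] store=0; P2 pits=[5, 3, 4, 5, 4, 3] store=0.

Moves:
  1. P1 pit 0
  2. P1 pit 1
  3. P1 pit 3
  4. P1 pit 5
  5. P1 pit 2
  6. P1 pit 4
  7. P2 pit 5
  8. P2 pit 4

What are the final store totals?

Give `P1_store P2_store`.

Answer: 4 2

Derivation:
Move 1: P1 pit0 -> P1=[0,3,3,6,3,2](0) P2=[5,3,4,5,4,3](0)
Move 2: P1 pit1 -> P1=[0,0,4,7,4,2](0) P2=[5,3,4,5,4,3](0)
Move 3: P1 pit3 -> P1=[0,0,4,0,5,3](1) P2=[6,4,5,6,4,3](0)
Move 4: P1 pit5 -> P1=[0,0,4,0,5,0](2) P2=[7,5,5,6,4,3](0)
Move 5: P1 pit2 -> P1=[0,0,0,1,6,1](3) P2=[7,5,5,6,4,3](0)
Move 6: P1 pit4 -> P1=[0,0,0,1,0,2](4) P2=[8,6,6,7,4,3](0)
Move 7: P2 pit5 -> P1=[1,1,0,1,0,2](4) P2=[8,6,6,7,4,0](1)
Move 8: P2 pit4 -> P1=[2,2,0,1,0,2](4) P2=[8,6,6,7,0,1](2)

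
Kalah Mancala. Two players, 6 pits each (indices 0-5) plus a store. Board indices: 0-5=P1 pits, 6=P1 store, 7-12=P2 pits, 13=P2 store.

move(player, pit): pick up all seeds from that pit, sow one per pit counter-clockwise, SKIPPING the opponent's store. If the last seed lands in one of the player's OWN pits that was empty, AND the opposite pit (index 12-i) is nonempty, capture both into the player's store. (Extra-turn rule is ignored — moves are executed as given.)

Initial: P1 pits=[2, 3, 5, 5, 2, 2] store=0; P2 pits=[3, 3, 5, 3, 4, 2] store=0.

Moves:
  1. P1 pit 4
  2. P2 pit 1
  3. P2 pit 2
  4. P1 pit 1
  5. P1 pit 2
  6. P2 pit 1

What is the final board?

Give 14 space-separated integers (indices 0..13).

Move 1: P1 pit4 -> P1=[2,3,5,5,0,3](1) P2=[3,3,5,3,4,2](0)
Move 2: P2 pit1 -> P1=[2,3,5,5,0,3](1) P2=[3,0,6,4,5,2](0)
Move 3: P2 pit2 -> P1=[3,4,5,5,0,3](1) P2=[3,0,0,5,6,3](1)
Move 4: P1 pit1 -> P1=[3,0,6,6,1,4](1) P2=[3,0,0,5,6,3](1)
Move 5: P1 pit2 -> P1=[3,0,0,7,2,5](2) P2=[4,1,0,5,6,3](1)
Move 6: P2 pit1 -> P1=[3,0,0,0,2,5](2) P2=[4,0,0,5,6,3](9)

Answer: 3 0 0 0 2 5 2 4 0 0 5 6 3 9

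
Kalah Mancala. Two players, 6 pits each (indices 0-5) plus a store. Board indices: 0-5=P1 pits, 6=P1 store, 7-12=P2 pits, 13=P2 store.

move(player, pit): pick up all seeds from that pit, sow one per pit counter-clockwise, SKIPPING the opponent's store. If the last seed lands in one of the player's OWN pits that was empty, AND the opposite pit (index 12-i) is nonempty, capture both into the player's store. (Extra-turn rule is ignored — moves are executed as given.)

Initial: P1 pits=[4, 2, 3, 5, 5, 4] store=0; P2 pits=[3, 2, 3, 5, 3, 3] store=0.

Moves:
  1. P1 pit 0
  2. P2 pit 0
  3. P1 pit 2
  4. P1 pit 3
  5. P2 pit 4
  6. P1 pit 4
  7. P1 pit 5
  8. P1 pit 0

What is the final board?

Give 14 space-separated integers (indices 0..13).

Move 1: P1 pit0 -> P1=[0,3,4,6,6,4](0) P2=[3,2,3,5,3,3](0)
Move 2: P2 pit0 -> P1=[0,3,4,6,6,4](0) P2=[0,3,4,6,3,3](0)
Move 3: P1 pit2 -> P1=[0,3,0,7,7,5](1) P2=[0,3,4,6,3,3](0)
Move 4: P1 pit3 -> P1=[0,3,0,0,8,6](2) P2=[1,4,5,7,3,3](0)
Move 5: P2 pit4 -> P1=[1,3,0,0,8,6](2) P2=[1,4,5,7,0,4](1)
Move 6: P1 pit4 -> P1=[1,3,0,0,0,7](3) P2=[2,5,6,8,1,5](1)
Move 7: P1 pit5 -> P1=[1,3,0,0,0,0](4) P2=[3,6,7,9,2,6](1)
Move 8: P1 pit0 -> P1=[0,4,0,0,0,0](4) P2=[3,6,7,9,2,6](1)

Answer: 0 4 0 0 0 0 4 3 6 7 9 2 6 1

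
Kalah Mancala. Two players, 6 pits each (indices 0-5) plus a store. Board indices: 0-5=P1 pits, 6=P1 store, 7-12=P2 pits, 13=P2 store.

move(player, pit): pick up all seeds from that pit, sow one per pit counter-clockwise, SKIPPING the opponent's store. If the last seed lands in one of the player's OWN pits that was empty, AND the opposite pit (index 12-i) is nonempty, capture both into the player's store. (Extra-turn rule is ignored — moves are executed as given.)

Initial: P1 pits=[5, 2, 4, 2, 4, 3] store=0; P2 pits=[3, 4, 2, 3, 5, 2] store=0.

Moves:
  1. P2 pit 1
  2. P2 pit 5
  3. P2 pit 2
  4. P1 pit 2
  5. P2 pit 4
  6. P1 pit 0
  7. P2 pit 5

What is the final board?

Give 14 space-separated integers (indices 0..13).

Move 1: P2 pit1 -> P1=[5,2,4,2,4,3](0) P2=[3,0,3,4,6,3](0)
Move 2: P2 pit5 -> P1=[6,3,4,2,4,3](0) P2=[3,0,3,4,6,0](1)
Move 3: P2 pit2 -> P1=[0,3,4,2,4,3](0) P2=[3,0,0,5,7,0](8)
Move 4: P1 pit2 -> P1=[0,3,0,3,5,4](1) P2=[3,0,0,5,7,0](8)
Move 5: P2 pit4 -> P1=[1,4,1,4,6,4](1) P2=[3,0,0,5,0,1](9)
Move 6: P1 pit0 -> P1=[0,5,1,4,6,4](1) P2=[3,0,0,5,0,1](9)
Move 7: P2 pit5 -> P1=[0,5,1,4,6,4](1) P2=[3,0,0,5,0,0](10)

Answer: 0 5 1 4 6 4 1 3 0 0 5 0 0 10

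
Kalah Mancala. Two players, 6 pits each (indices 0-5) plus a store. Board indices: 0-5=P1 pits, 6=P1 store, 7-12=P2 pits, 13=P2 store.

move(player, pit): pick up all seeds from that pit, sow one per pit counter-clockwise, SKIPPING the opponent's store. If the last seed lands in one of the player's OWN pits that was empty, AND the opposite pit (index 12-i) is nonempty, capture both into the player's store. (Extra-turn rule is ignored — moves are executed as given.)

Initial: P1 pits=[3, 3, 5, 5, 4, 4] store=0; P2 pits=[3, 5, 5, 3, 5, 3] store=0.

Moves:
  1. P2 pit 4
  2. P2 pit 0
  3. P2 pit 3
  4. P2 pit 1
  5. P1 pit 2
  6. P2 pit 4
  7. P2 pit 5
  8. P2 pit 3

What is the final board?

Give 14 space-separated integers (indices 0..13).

Answer: 7 0 1 7 6 6 1 1 1 7 0 0 0 11

Derivation:
Move 1: P2 pit4 -> P1=[4,4,6,5,4,4](0) P2=[3,5,5,3,0,4](1)
Move 2: P2 pit0 -> P1=[4,4,6,5,4,4](0) P2=[0,6,6,4,0,4](1)
Move 3: P2 pit3 -> P1=[5,4,6,5,4,4](0) P2=[0,6,6,0,1,5](2)
Move 4: P2 pit1 -> P1=[6,4,6,5,4,4](0) P2=[0,0,7,1,2,6](3)
Move 5: P1 pit2 -> P1=[6,4,0,6,5,5](1) P2=[1,1,7,1,2,6](3)
Move 6: P2 pit4 -> P1=[6,4,0,6,5,5](1) P2=[1,1,7,1,0,7](4)
Move 7: P2 pit5 -> P1=[7,5,1,7,6,6](1) P2=[1,1,7,1,0,0](5)
Move 8: P2 pit3 -> P1=[7,0,1,7,6,6](1) P2=[1,1,7,0,0,0](11)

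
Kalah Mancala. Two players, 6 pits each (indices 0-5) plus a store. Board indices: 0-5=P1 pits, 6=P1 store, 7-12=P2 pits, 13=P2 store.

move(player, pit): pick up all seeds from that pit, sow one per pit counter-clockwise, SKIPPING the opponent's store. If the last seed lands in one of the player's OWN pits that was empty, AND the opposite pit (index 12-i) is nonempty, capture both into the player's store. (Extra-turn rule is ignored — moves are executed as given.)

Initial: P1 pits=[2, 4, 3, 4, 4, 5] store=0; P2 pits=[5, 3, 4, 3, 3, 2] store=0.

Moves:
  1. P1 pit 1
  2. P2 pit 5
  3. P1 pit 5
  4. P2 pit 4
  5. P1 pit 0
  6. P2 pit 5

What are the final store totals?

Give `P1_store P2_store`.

Move 1: P1 pit1 -> P1=[2,0,4,5,5,6](0) P2=[5,3,4,3,3,2](0)
Move 2: P2 pit5 -> P1=[3,0,4,5,5,6](0) P2=[5,3,4,3,3,0](1)
Move 3: P1 pit5 -> P1=[3,0,4,5,5,0](1) P2=[6,4,5,4,4,0](1)
Move 4: P2 pit4 -> P1=[4,1,4,5,5,0](1) P2=[6,4,5,4,0,1](2)
Move 5: P1 pit0 -> P1=[0,2,5,6,6,0](1) P2=[6,4,5,4,0,1](2)
Move 6: P2 pit5 -> P1=[0,2,5,6,6,0](1) P2=[6,4,5,4,0,0](3)

Answer: 1 3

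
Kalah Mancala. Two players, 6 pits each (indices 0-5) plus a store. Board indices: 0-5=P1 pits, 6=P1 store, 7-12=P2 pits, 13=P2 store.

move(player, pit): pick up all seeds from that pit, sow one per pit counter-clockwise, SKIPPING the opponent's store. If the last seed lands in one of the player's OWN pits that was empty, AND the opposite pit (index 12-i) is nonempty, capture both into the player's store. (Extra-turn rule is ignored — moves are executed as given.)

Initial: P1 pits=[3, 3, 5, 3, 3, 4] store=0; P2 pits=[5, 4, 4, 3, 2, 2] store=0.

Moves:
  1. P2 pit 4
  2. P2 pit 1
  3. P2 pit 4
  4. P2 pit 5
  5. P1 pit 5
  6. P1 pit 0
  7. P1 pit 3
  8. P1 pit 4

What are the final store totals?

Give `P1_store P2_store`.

Move 1: P2 pit4 -> P1=[3,3,5,3,3,4](0) P2=[5,4,4,3,0,3](1)
Move 2: P2 pit1 -> P1=[3,3,5,3,3,4](0) P2=[5,0,5,4,1,4](1)
Move 3: P2 pit4 -> P1=[3,3,5,3,3,4](0) P2=[5,0,5,4,0,5](1)
Move 4: P2 pit5 -> P1=[4,4,6,4,3,4](0) P2=[5,0,5,4,0,0](2)
Move 5: P1 pit5 -> P1=[4,4,6,4,3,0](1) P2=[6,1,6,4,0,0](2)
Move 6: P1 pit0 -> P1=[0,5,7,5,4,0](1) P2=[6,1,6,4,0,0](2)
Move 7: P1 pit3 -> P1=[0,5,7,0,5,1](2) P2=[7,2,6,4,0,0](2)
Move 8: P1 pit4 -> P1=[0,5,7,0,0,2](3) P2=[8,3,7,4,0,0](2)

Answer: 3 2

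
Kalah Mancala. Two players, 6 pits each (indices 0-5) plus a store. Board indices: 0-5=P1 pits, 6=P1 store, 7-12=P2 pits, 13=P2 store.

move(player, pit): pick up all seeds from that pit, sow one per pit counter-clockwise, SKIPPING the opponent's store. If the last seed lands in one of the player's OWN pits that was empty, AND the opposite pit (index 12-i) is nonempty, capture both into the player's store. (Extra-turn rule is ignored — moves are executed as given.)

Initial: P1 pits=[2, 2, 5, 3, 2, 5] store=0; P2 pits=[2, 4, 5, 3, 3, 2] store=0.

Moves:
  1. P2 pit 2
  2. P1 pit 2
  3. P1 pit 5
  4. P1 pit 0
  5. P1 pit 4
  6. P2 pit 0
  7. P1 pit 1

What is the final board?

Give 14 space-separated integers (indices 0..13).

Answer: 0 0 2 6 0 1 10 0 0 2 6 6 4 1

Derivation:
Move 1: P2 pit2 -> P1=[3,2,5,3,2,5](0) P2=[2,4,0,4,4,3](1)
Move 2: P1 pit2 -> P1=[3,2,0,4,3,6](1) P2=[3,4,0,4,4,3](1)
Move 3: P1 pit5 -> P1=[3,2,0,4,3,0](2) P2=[4,5,1,5,5,3](1)
Move 4: P1 pit0 -> P1=[0,3,1,5,3,0](2) P2=[4,5,1,5,5,3](1)
Move 5: P1 pit4 -> P1=[0,3,1,5,0,1](3) P2=[5,5,1,5,5,3](1)
Move 6: P2 pit0 -> P1=[0,3,1,5,0,1](3) P2=[0,6,2,6,6,4](1)
Move 7: P1 pit1 -> P1=[0,0,2,6,0,1](10) P2=[0,0,2,6,6,4](1)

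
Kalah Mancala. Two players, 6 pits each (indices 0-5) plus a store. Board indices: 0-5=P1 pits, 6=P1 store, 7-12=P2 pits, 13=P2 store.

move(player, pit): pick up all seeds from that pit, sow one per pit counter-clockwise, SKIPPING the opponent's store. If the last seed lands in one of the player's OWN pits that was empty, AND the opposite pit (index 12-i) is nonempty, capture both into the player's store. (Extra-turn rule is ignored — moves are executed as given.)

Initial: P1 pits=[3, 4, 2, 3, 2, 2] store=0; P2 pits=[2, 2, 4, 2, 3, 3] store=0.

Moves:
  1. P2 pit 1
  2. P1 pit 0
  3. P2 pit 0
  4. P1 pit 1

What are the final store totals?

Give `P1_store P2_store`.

Answer: 1 0

Derivation:
Move 1: P2 pit1 -> P1=[3,4,2,3,2,2](0) P2=[2,0,5,3,3,3](0)
Move 2: P1 pit0 -> P1=[0,5,3,4,2,2](0) P2=[2,0,5,3,3,3](0)
Move 3: P2 pit0 -> P1=[0,5,3,4,2,2](0) P2=[0,1,6,3,3,3](0)
Move 4: P1 pit1 -> P1=[0,0,4,5,3,3](1) P2=[0,1,6,3,3,3](0)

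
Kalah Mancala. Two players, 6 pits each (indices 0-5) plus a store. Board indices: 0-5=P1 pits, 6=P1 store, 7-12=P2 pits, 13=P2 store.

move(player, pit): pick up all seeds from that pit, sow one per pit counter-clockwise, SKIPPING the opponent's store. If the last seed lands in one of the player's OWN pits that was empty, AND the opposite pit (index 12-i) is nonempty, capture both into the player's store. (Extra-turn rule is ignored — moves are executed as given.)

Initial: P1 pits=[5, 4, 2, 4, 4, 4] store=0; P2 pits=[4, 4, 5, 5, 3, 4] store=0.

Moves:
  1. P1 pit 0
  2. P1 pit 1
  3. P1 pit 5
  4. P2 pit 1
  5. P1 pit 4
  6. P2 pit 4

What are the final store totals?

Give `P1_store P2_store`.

Answer: 3 2

Derivation:
Move 1: P1 pit0 -> P1=[0,5,3,5,5,5](0) P2=[4,4,5,5,3,4](0)
Move 2: P1 pit1 -> P1=[0,0,4,6,6,6](1) P2=[4,4,5,5,3,4](0)
Move 3: P1 pit5 -> P1=[0,0,4,6,6,0](2) P2=[5,5,6,6,4,4](0)
Move 4: P2 pit1 -> P1=[0,0,4,6,6,0](2) P2=[5,0,7,7,5,5](1)
Move 5: P1 pit4 -> P1=[0,0,4,6,0,1](3) P2=[6,1,8,8,5,5](1)
Move 6: P2 pit4 -> P1=[1,1,5,6,0,1](3) P2=[6,1,8,8,0,6](2)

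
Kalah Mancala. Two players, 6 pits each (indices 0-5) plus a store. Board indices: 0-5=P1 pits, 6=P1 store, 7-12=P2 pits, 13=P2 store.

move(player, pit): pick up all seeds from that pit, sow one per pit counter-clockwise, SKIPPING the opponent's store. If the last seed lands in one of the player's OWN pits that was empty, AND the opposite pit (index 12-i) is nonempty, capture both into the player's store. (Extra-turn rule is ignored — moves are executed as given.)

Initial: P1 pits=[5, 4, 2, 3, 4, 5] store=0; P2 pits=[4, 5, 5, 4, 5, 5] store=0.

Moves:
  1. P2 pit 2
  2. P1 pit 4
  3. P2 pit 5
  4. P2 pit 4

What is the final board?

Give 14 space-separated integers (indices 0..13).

Answer: 8 6 4 5 1 6 1 5 6 0 5 0 1 3

Derivation:
Move 1: P2 pit2 -> P1=[6,4,2,3,4,5](0) P2=[4,5,0,5,6,6](1)
Move 2: P1 pit4 -> P1=[6,4,2,3,0,6](1) P2=[5,6,0,5,6,6](1)
Move 3: P2 pit5 -> P1=[7,5,3,4,1,6](1) P2=[5,6,0,5,6,0](2)
Move 4: P2 pit4 -> P1=[8,6,4,5,1,6](1) P2=[5,6,0,5,0,1](3)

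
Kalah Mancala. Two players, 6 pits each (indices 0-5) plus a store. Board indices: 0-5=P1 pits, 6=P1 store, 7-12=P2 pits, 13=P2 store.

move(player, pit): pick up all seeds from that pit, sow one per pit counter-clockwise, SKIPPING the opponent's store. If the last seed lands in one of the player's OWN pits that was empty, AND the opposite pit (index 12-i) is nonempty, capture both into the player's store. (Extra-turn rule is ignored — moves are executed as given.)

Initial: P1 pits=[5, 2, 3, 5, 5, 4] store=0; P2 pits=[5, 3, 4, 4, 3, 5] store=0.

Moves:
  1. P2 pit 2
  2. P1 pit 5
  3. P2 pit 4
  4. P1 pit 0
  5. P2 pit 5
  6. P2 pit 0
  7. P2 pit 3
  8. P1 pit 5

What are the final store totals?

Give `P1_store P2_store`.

Move 1: P2 pit2 -> P1=[5,2,3,5,5,4](0) P2=[5,3,0,5,4,6](1)
Move 2: P1 pit5 -> P1=[5,2,3,5,5,0](1) P2=[6,4,1,5,4,6](1)
Move 3: P2 pit4 -> P1=[6,3,3,5,5,0](1) P2=[6,4,1,5,0,7](2)
Move 4: P1 pit0 -> P1=[0,4,4,6,6,1](2) P2=[6,4,1,5,0,7](2)
Move 5: P2 pit5 -> P1=[1,5,5,7,7,2](2) P2=[6,4,1,5,0,0](3)
Move 6: P2 pit0 -> P1=[1,5,5,7,7,2](2) P2=[0,5,2,6,1,1](4)
Move 7: P2 pit3 -> P1=[2,6,6,7,7,2](2) P2=[0,5,2,0,2,2](5)
Move 8: P1 pit5 -> P1=[2,6,6,7,7,0](3) P2=[1,5,2,0,2,2](5)

Answer: 3 5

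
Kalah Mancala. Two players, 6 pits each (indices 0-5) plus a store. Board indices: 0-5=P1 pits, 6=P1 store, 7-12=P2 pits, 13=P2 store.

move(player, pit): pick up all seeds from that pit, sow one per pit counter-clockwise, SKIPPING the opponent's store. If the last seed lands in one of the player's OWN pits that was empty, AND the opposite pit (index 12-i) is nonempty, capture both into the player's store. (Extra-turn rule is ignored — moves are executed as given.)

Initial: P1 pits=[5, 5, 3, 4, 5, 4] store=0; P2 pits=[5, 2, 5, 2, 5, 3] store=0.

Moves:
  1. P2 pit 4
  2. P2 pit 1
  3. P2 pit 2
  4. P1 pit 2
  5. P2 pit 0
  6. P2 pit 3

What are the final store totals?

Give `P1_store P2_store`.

Move 1: P2 pit4 -> P1=[6,6,4,4,5,4](0) P2=[5,2,5,2,0,4](1)
Move 2: P2 pit1 -> P1=[6,6,4,4,5,4](0) P2=[5,0,6,3,0,4](1)
Move 3: P2 pit2 -> P1=[7,7,4,4,5,4](0) P2=[5,0,0,4,1,5](2)
Move 4: P1 pit2 -> P1=[7,7,0,5,6,5](1) P2=[5,0,0,4,1,5](2)
Move 5: P2 pit0 -> P1=[7,7,0,5,6,5](1) P2=[0,1,1,5,2,6](2)
Move 6: P2 pit3 -> P1=[8,8,0,5,6,5](1) P2=[0,1,1,0,3,7](3)

Answer: 1 3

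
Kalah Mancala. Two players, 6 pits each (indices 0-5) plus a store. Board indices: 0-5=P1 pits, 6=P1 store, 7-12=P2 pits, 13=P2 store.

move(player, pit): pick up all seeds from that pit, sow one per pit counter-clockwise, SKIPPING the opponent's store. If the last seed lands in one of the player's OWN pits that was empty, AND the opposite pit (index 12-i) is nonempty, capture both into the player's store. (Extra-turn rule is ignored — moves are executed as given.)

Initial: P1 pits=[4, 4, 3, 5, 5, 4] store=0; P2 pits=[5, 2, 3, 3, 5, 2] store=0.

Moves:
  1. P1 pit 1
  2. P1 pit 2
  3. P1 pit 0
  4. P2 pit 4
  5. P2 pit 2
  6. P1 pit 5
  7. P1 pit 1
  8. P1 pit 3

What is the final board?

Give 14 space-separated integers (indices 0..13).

Answer: 1 0 3 0 9 1 3 7 4 2 6 3 5 1

Derivation:
Move 1: P1 pit1 -> P1=[4,0,4,6,6,5](0) P2=[5,2,3,3,5,2](0)
Move 2: P1 pit2 -> P1=[4,0,0,7,7,6](1) P2=[5,2,3,3,5,2](0)
Move 3: P1 pit0 -> P1=[0,1,1,8,8,6](1) P2=[5,2,3,3,5,2](0)
Move 4: P2 pit4 -> P1=[1,2,2,8,8,6](1) P2=[5,2,3,3,0,3](1)
Move 5: P2 pit2 -> P1=[1,2,2,8,8,6](1) P2=[5,2,0,4,1,4](1)
Move 6: P1 pit5 -> P1=[1,2,2,8,8,0](2) P2=[6,3,1,5,2,4](1)
Move 7: P1 pit1 -> P1=[1,0,3,9,8,0](2) P2=[6,3,1,5,2,4](1)
Move 8: P1 pit3 -> P1=[1,0,3,0,9,1](3) P2=[7,4,2,6,3,5](1)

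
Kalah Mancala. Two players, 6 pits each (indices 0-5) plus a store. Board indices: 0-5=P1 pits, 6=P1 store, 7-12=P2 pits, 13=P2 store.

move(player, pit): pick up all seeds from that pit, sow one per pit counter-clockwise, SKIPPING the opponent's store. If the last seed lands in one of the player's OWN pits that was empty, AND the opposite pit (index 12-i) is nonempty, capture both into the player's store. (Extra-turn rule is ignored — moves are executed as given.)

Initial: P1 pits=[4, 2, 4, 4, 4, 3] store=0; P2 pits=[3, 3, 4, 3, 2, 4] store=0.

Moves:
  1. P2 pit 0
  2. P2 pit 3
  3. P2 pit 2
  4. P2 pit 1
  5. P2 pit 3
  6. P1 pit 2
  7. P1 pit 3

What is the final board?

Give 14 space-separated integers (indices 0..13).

Answer: 6 2 0 0 6 5 2 1 1 1 0 6 8 2

Derivation:
Move 1: P2 pit0 -> P1=[4,2,4,4,4,3](0) P2=[0,4,5,4,2,4](0)
Move 2: P2 pit3 -> P1=[5,2,4,4,4,3](0) P2=[0,4,5,0,3,5](1)
Move 3: P2 pit2 -> P1=[6,2,4,4,4,3](0) P2=[0,4,0,1,4,6](2)
Move 4: P2 pit1 -> P1=[6,2,4,4,4,3](0) P2=[0,0,1,2,5,7](2)
Move 5: P2 pit3 -> P1=[6,2,4,4,4,3](0) P2=[0,0,1,0,6,8](2)
Move 6: P1 pit2 -> P1=[6,2,0,5,5,4](1) P2=[0,0,1,0,6,8](2)
Move 7: P1 pit3 -> P1=[6,2,0,0,6,5](2) P2=[1,1,1,0,6,8](2)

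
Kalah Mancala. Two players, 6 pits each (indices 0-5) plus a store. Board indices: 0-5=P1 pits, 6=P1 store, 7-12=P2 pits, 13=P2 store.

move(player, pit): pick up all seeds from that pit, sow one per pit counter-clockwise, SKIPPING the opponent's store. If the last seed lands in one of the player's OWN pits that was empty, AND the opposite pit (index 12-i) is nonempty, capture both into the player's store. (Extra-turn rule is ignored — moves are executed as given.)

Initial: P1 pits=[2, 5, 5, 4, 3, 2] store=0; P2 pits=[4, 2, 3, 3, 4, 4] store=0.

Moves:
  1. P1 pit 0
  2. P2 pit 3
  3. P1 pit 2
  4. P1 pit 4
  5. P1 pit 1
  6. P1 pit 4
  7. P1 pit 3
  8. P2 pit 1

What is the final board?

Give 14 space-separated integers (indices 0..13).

Answer: 0 0 1 0 1 7 4 8 0 5 1 6 6 2

Derivation:
Move 1: P1 pit0 -> P1=[0,6,6,4,3,2](0) P2=[4,2,3,3,4,4](0)
Move 2: P2 pit3 -> P1=[0,6,6,4,3,2](0) P2=[4,2,3,0,5,5](1)
Move 3: P1 pit2 -> P1=[0,6,0,5,4,3](1) P2=[5,3,3,0,5,5](1)
Move 4: P1 pit4 -> P1=[0,6,0,5,0,4](2) P2=[6,4,3,0,5,5](1)
Move 5: P1 pit1 -> P1=[0,0,1,6,1,5](3) P2=[7,4,3,0,5,5](1)
Move 6: P1 pit4 -> P1=[0,0,1,6,0,6](3) P2=[7,4,3,0,5,5](1)
Move 7: P1 pit3 -> P1=[0,0,1,0,1,7](4) P2=[8,5,4,0,5,5](1)
Move 8: P2 pit1 -> P1=[0,0,1,0,1,7](4) P2=[8,0,5,1,6,6](2)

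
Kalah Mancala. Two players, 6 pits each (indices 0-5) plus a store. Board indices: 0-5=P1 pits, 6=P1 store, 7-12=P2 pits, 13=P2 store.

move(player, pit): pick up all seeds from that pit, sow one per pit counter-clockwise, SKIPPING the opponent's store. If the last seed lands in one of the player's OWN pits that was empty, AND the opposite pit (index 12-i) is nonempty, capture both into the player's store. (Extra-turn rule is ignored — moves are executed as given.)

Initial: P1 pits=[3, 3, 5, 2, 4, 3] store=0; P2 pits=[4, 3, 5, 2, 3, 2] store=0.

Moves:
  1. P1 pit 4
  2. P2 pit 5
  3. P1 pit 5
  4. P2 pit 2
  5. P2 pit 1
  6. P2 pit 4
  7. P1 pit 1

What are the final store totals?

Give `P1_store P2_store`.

Move 1: P1 pit4 -> P1=[3,3,5,2,0,4](1) P2=[5,4,5,2,3,2](0)
Move 2: P2 pit5 -> P1=[4,3,5,2,0,4](1) P2=[5,4,5,2,3,0](1)
Move 3: P1 pit5 -> P1=[4,3,5,2,0,0](2) P2=[6,5,6,2,3,0](1)
Move 4: P2 pit2 -> P1=[5,4,5,2,0,0](2) P2=[6,5,0,3,4,1](2)
Move 5: P2 pit1 -> P1=[5,4,5,2,0,0](2) P2=[6,0,1,4,5,2](3)
Move 6: P2 pit4 -> P1=[6,5,6,2,0,0](2) P2=[6,0,1,4,0,3](4)
Move 7: P1 pit1 -> P1=[6,0,7,3,1,1](3) P2=[6,0,1,4,0,3](4)

Answer: 3 4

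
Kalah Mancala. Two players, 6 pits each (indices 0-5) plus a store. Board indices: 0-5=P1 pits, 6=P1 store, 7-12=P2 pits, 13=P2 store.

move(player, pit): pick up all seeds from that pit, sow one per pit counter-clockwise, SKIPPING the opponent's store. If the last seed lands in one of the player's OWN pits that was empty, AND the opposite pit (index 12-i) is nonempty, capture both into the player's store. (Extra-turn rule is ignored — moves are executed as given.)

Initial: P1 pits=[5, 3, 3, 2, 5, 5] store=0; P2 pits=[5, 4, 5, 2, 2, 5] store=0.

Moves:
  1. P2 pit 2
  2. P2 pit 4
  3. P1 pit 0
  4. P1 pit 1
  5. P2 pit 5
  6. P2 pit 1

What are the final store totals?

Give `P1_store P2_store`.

Move 1: P2 pit2 -> P1=[6,3,3,2,5,5](0) P2=[5,4,0,3,3,6](1)
Move 2: P2 pit4 -> P1=[7,3,3,2,5,5](0) P2=[5,4,0,3,0,7](2)
Move 3: P1 pit0 -> P1=[0,4,4,3,6,6](1) P2=[6,4,0,3,0,7](2)
Move 4: P1 pit1 -> P1=[0,0,5,4,7,7](1) P2=[6,4,0,3,0,7](2)
Move 5: P2 pit5 -> P1=[1,1,6,5,8,8](1) P2=[6,4,0,3,0,0](3)
Move 6: P2 pit1 -> P1=[0,1,6,5,8,8](1) P2=[6,0,1,4,1,0](5)

Answer: 1 5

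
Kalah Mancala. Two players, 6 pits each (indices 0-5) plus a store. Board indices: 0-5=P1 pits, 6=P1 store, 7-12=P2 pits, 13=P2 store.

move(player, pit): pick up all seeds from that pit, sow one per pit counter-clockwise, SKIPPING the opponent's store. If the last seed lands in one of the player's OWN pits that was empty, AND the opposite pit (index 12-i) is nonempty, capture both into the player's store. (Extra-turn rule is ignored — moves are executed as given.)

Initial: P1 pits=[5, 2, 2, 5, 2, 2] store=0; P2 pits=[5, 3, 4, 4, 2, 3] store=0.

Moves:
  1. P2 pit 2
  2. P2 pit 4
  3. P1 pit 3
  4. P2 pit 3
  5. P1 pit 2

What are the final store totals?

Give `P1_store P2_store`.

Answer: 1 3

Derivation:
Move 1: P2 pit2 -> P1=[5,2,2,5,2,2](0) P2=[5,3,0,5,3,4](1)
Move 2: P2 pit4 -> P1=[6,2,2,5,2,2](0) P2=[5,3,0,5,0,5](2)
Move 3: P1 pit3 -> P1=[6,2,2,0,3,3](1) P2=[6,4,0,5,0,5](2)
Move 4: P2 pit3 -> P1=[7,3,2,0,3,3](1) P2=[6,4,0,0,1,6](3)
Move 5: P1 pit2 -> P1=[7,3,0,1,4,3](1) P2=[6,4,0,0,1,6](3)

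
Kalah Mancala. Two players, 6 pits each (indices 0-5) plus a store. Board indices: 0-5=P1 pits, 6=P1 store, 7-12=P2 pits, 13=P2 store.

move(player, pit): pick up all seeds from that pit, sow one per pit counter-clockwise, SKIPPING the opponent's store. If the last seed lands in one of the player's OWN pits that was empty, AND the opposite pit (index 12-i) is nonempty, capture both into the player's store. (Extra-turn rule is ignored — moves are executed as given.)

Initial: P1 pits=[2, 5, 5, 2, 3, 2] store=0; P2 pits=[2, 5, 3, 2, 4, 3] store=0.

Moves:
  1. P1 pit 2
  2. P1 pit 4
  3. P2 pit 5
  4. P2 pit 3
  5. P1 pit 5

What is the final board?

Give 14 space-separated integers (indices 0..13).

Answer: 0 6 0 3 0 0 3 5 7 4 0 5 0 5

Derivation:
Move 1: P1 pit2 -> P1=[2,5,0,3,4,3](1) P2=[3,5,3,2,4,3](0)
Move 2: P1 pit4 -> P1=[2,5,0,3,0,4](2) P2=[4,6,3,2,4,3](0)
Move 3: P2 pit5 -> P1=[3,6,0,3,0,4](2) P2=[4,6,3,2,4,0](1)
Move 4: P2 pit3 -> P1=[0,6,0,3,0,4](2) P2=[4,6,3,0,5,0](5)
Move 5: P1 pit5 -> P1=[0,6,0,3,0,0](3) P2=[5,7,4,0,5,0](5)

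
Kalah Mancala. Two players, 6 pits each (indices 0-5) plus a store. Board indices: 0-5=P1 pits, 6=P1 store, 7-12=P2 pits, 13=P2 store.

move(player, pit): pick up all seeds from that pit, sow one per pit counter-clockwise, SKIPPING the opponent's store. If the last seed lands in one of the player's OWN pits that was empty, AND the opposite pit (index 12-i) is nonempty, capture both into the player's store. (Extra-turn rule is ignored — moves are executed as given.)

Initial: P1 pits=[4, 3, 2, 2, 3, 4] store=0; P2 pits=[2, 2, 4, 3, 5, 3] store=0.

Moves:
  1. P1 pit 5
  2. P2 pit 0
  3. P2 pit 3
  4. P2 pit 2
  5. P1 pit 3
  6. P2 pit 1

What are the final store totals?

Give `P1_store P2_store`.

Answer: 1 2

Derivation:
Move 1: P1 pit5 -> P1=[4,3,2,2,3,0](1) P2=[3,3,5,3,5,3](0)
Move 2: P2 pit0 -> P1=[4,3,2,2,3,0](1) P2=[0,4,6,4,5,3](0)
Move 3: P2 pit3 -> P1=[5,3,2,2,3,0](1) P2=[0,4,6,0,6,4](1)
Move 4: P2 pit2 -> P1=[6,4,2,2,3,0](1) P2=[0,4,0,1,7,5](2)
Move 5: P1 pit3 -> P1=[6,4,2,0,4,1](1) P2=[0,4,0,1,7,5](2)
Move 6: P2 pit1 -> P1=[6,4,2,0,4,1](1) P2=[0,0,1,2,8,6](2)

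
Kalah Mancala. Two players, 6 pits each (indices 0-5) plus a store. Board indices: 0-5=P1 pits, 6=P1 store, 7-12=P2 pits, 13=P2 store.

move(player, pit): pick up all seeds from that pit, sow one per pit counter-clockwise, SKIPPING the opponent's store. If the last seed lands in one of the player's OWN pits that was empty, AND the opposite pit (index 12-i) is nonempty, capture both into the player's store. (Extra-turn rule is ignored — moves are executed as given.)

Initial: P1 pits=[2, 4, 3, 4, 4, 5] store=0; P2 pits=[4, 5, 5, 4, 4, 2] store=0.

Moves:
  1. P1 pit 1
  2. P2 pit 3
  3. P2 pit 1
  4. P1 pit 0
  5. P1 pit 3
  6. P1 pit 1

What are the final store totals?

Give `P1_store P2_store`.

Answer: 1 2

Derivation:
Move 1: P1 pit1 -> P1=[2,0,4,5,5,6](0) P2=[4,5,5,4,4,2](0)
Move 2: P2 pit3 -> P1=[3,0,4,5,5,6](0) P2=[4,5,5,0,5,3](1)
Move 3: P2 pit1 -> P1=[3,0,4,5,5,6](0) P2=[4,0,6,1,6,4](2)
Move 4: P1 pit0 -> P1=[0,1,5,6,5,6](0) P2=[4,0,6,1,6,4](2)
Move 5: P1 pit3 -> P1=[0,1,5,0,6,7](1) P2=[5,1,7,1,6,4](2)
Move 6: P1 pit1 -> P1=[0,0,6,0,6,7](1) P2=[5,1,7,1,6,4](2)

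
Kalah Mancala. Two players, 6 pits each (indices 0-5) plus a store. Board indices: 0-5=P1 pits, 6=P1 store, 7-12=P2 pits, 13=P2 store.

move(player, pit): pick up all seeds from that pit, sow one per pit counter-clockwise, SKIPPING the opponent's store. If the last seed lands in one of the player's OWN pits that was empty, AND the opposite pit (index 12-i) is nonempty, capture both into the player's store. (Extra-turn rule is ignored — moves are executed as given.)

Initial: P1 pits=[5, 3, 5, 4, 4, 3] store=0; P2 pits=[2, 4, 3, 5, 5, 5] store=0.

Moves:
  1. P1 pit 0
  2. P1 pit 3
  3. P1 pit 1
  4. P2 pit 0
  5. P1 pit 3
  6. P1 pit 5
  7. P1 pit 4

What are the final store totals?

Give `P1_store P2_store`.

Move 1: P1 pit0 -> P1=[0,4,6,5,5,4](0) P2=[2,4,3,5,5,5](0)
Move 2: P1 pit3 -> P1=[0,4,6,0,6,5](1) P2=[3,5,3,5,5,5](0)
Move 3: P1 pit1 -> P1=[0,0,7,1,7,6](1) P2=[3,5,3,5,5,5](0)
Move 4: P2 pit0 -> P1=[0,0,7,1,7,6](1) P2=[0,6,4,6,5,5](0)
Move 5: P1 pit3 -> P1=[0,0,7,0,8,6](1) P2=[0,6,4,6,5,5](0)
Move 6: P1 pit5 -> P1=[0,0,7,0,8,0](2) P2=[1,7,5,7,6,5](0)
Move 7: P1 pit4 -> P1=[0,0,7,0,0,1](3) P2=[2,8,6,8,7,6](0)

Answer: 3 0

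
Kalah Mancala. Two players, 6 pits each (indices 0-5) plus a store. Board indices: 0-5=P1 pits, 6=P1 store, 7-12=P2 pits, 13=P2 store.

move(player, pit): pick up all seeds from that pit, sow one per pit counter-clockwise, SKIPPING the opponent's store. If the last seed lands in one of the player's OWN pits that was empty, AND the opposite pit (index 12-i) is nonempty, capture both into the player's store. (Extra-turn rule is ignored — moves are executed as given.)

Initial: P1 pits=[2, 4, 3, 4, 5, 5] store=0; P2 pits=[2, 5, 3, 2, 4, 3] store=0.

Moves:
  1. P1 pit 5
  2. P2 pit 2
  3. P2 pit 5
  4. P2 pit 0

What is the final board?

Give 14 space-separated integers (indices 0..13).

Move 1: P1 pit5 -> P1=[2,4,3,4,5,0](1) P2=[3,6,4,3,4,3](0)
Move 2: P2 pit2 -> P1=[2,4,3,4,5,0](1) P2=[3,6,0,4,5,4](1)
Move 3: P2 pit5 -> P1=[3,5,4,4,5,0](1) P2=[3,6,0,4,5,0](2)
Move 4: P2 pit0 -> P1=[3,5,4,4,5,0](1) P2=[0,7,1,5,5,0](2)

Answer: 3 5 4 4 5 0 1 0 7 1 5 5 0 2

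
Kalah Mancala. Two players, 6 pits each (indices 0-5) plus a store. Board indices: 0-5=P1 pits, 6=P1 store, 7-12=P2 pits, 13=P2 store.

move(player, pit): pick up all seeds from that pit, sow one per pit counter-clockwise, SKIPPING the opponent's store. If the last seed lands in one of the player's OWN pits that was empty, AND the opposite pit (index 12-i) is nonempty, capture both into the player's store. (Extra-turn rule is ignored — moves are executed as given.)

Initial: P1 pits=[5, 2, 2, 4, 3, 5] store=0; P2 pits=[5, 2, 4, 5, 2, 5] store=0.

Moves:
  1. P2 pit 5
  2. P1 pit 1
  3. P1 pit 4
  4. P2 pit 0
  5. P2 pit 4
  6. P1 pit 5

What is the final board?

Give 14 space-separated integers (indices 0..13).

Move 1: P2 pit5 -> P1=[6,3,3,5,3,5](0) P2=[5,2,4,5,2,0](1)
Move 2: P1 pit1 -> P1=[6,0,4,6,4,5](0) P2=[5,2,4,5,2,0](1)
Move 3: P1 pit4 -> P1=[6,0,4,6,0,6](1) P2=[6,3,4,5,2,0](1)
Move 4: P2 pit0 -> P1=[6,0,4,6,0,6](1) P2=[0,4,5,6,3,1](2)
Move 5: P2 pit4 -> P1=[7,0,4,6,0,6](1) P2=[0,4,5,6,0,2](3)
Move 6: P1 pit5 -> P1=[7,0,4,6,0,0](2) P2=[1,5,6,7,1,2](3)

Answer: 7 0 4 6 0 0 2 1 5 6 7 1 2 3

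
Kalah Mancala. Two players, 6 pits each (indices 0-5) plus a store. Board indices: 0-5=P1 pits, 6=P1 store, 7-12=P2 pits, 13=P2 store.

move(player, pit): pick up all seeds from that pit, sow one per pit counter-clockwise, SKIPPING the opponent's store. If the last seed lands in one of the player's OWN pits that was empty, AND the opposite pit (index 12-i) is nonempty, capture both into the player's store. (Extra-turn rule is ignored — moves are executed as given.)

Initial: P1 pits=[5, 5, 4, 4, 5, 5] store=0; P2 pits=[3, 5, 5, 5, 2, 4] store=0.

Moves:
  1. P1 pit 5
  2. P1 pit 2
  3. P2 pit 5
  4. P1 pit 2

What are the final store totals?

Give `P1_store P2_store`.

Answer: 2 1

Derivation:
Move 1: P1 pit5 -> P1=[5,5,4,4,5,0](1) P2=[4,6,6,6,2,4](0)
Move 2: P1 pit2 -> P1=[5,5,0,5,6,1](2) P2=[4,6,6,6,2,4](0)
Move 3: P2 pit5 -> P1=[6,6,1,5,6,1](2) P2=[4,6,6,6,2,0](1)
Move 4: P1 pit2 -> P1=[6,6,0,6,6,1](2) P2=[4,6,6,6,2,0](1)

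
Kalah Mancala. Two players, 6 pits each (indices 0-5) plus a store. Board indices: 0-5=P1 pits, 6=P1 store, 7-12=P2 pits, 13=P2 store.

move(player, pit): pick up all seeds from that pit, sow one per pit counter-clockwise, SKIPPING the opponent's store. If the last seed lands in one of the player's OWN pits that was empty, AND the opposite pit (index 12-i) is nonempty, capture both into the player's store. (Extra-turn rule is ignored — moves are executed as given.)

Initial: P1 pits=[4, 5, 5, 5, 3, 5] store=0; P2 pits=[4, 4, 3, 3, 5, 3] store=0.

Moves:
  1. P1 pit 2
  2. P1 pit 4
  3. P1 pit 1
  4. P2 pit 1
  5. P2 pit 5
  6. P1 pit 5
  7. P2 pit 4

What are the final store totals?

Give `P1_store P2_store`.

Move 1: P1 pit2 -> P1=[4,5,0,6,4,6](1) P2=[5,4,3,3,5,3](0)
Move 2: P1 pit4 -> P1=[4,5,0,6,0,7](2) P2=[6,5,3,3,5,3](0)
Move 3: P1 pit1 -> P1=[4,0,1,7,1,8](3) P2=[6,5,3,3,5,3](0)
Move 4: P2 pit1 -> P1=[4,0,1,7,1,8](3) P2=[6,0,4,4,6,4](1)
Move 5: P2 pit5 -> P1=[5,1,2,7,1,8](3) P2=[6,0,4,4,6,0](2)
Move 6: P1 pit5 -> P1=[6,1,2,7,1,0](4) P2=[7,1,5,5,7,1](2)
Move 7: P2 pit4 -> P1=[7,2,3,8,2,0](4) P2=[7,1,5,5,0,2](3)

Answer: 4 3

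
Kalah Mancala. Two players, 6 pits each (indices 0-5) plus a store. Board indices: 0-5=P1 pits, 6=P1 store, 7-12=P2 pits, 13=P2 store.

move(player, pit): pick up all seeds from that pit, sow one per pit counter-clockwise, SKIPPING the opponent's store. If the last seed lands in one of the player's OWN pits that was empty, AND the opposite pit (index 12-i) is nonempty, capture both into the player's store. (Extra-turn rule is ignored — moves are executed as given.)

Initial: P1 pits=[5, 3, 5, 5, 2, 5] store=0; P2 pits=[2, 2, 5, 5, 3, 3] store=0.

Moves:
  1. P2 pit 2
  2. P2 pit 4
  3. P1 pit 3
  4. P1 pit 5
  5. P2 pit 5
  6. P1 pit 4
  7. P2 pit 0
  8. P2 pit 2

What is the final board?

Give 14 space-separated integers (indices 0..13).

Answer: 0 5 6 1 0 1 3 0 5 0 9 3 0 12

Derivation:
Move 1: P2 pit2 -> P1=[6,3,5,5,2,5](0) P2=[2,2,0,6,4,4](1)
Move 2: P2 pit4 -> P1=[7,4,5,5,2,5](0) P2=[2,2,0,6,0,5](2)
Move 3: P1 pit3 -> P1=[7,4,5,0,3,6](1) P2=[3,3,0,6,0,5](2)
Move 4: P1 pit5 -> P1=[7,4,5,0,3,0](2) P2=[4,4,1,7,1,5](2)
Move 5: P2 pit5 -> P1=[8,5,6,1,3,0](2) P2=[4,4,1,7,1,0](3)
Move 6: P1 pit4 -> P1=[8,5,6,1,0,1](3) P2=[5,4,1,7,1,0](3)
Move 7: P2 pit0 -> P1=[0,5,6,1,0,1](3) P2=[0,5,2,8,2,0](12)
Move 8: P2 pit2 -> P1=[0,5,6,1,0,1](3) P2=[0,5,0,9,3,0](12)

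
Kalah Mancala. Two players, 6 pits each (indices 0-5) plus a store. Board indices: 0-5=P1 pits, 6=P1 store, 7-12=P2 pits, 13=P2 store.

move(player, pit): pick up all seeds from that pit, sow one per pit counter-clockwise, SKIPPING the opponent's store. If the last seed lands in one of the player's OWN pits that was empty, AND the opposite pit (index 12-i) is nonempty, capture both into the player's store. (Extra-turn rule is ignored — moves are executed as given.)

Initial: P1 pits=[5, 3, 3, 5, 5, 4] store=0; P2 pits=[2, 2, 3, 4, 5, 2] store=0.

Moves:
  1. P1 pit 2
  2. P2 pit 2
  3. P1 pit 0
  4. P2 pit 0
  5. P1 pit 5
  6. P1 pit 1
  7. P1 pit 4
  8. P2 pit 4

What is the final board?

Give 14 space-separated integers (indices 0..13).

Move 1: P1 pit2 -> P1=[5,3,0,6,6,5](0) P2=[2,2,3,4,5,2](0)
Move 2: P2 pit2 -> P1=[5,3,0,6,6,5](0) P2=[2,2,0,5,6,3](0)
Move 3: P1 pit0 -> P1=[0,4,1,7,7,6](0) P2=[2,2,0,5,6,3](0)
Move 4: P2 pit0 -> P1=[0,4,1,0,7,6](0) P2=[0,3,0,5,6,3](8)
Move 5: P1 pit5 -> P1=[0,4,1,0,7,0](1) P2=[1,4,1,6,7,3](8)
Move 6: P1 pit1 -> P1=[0,0,2,1,8,0](3) P2=[0,4,1,6,7,3](8)
Move 7: P1 pit4 -> P1=[0,0,2,1,0,1](4) P2=[1,5,2,7,8,4](8)
Move 8: P2 pit4 -> P1=[1,1,3,2,1,2](4) P2=[1,5,2,7,0,5](9)

Answer: 1 1 3 2 1 2 4 1 5 2 7 0 5 9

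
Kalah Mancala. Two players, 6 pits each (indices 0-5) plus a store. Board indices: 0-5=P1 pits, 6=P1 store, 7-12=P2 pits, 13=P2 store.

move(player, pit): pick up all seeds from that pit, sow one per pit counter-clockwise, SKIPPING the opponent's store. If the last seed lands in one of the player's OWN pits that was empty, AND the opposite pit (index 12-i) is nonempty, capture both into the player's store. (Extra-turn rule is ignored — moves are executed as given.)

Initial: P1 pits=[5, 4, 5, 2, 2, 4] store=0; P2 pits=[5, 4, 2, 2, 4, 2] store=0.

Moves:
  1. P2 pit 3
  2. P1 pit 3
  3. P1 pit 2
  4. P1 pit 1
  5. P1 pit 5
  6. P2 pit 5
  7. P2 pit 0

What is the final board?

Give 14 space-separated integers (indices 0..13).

Answer: 7 1 2 2 5 0 2 0 6 4 2 7 1 2

Derivation:
Move 1: P2 pit3 -> P1=[5,4,5,2,2,4](0) P2=[5,4,2,0,5,3](0)
Move 2: P1 pit3 -> P1=[5,4,5,0,3,5](0) P2=[5,4,2,0,5,3](0)
Move 3: P1 pit2 -> P1=[5,4,0,1,4,6](1) P2=[6,4,2,0,5,3](0)
Move 4: P1 pit1 -> P1=[5,0,1,2,5,7](1) P2=[6,4,2,0,5,3](0)
Move 5: P1 pit5 -> P1=[5,0,1,2,5,0](2) P2=[7,5,3,1,6,4](0)
Move 6: P2 pit5 -> P1=[6,1,2,2,5,0](2) P2=[7,5,3,1,6,0](1)
Move 7: P2 pit0 -> P1=[7,1,2,2,5,0](2) P2=[0,6,4,2,7,1](2)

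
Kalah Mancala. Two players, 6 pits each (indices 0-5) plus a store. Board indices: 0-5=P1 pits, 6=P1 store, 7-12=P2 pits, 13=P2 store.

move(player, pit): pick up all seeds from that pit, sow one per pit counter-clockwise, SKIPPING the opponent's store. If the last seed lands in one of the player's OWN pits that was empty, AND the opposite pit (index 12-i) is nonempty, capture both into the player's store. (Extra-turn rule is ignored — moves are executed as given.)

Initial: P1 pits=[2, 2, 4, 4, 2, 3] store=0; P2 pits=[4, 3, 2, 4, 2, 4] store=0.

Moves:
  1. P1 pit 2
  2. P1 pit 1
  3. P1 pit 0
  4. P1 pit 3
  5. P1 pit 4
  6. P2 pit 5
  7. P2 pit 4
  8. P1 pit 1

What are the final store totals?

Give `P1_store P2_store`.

Answer: 7 2

Derivation:
Move 1: P1 pit2 -> P1=[2,2,0,5,3,4](1) P2=[4,3,2,4,2,4](0)
Move 2: P1 pit1 -> P1=[2,0,1,6,3,4](1) P2=[4,3,2,4,2,4](0)
Move 3: P1 pit0 -> P1=[0,1,2,6,3,4](1) P2=[4,3,2,4,2,4](0)
Move 4: P1 pit3 -> P1=[0,1,2,0,4,5](2) P2=[5,4,3,4,2,4](0)
Move 5: P1 pit4 -> P1=[0,1,2,0,0,6](3) P2=[6,5,3,4,2,4](0)
Move 6: P2 pit5 -> P1=[1,2,3,0,0,6](3) P2=[6,5,3,4,2,0](1)
Move 7: P2 pit4 -> P1=[1,2,3,0,0,6](3) P2=[6,5,3,4,0,1](2)
Move 8: P1 pit1 -> P1=[1,0,4,0,0,6](7) P2=[6,5,0,4,0,1](2)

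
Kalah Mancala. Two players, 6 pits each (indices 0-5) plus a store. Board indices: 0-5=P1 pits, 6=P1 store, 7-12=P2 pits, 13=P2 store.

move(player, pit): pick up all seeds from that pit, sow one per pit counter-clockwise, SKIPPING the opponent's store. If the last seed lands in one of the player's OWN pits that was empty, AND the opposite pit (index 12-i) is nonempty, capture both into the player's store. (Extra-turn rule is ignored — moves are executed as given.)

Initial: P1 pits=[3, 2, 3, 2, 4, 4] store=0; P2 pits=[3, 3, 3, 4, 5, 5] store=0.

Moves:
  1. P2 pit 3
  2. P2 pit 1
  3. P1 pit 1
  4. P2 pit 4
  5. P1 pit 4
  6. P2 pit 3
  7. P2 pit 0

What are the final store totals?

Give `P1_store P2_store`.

Move 1: P2 pit3 -> P1=[4,2,3,2,4,4](0) P2=[3,3,3,0,6,6](1)
Move 2: P2 pit1 -> P1=[4,2,3,2,4,4](0) P2=[3,0,4,1,7,6](1)
Move 3: P1 pit1 -> P1=[4,0,4,3,4,4](0) P2=[3,0,4,1,7,6](1)
Move 4: P2 pit4 -> P1=[5,1,5,4,5,4](0) P2=[3,0,4,1,0,7](2)
Move 5: P1 pit4 -> P1=[5,1,5,4,0,5](1) P2=[4,1,5,1,0,7](2)
Move 6: P2 pit3 -> P1=[5,0,5,4,0,5](1) P2=[4,1,5,0,0,7](4)
Move 7: P2 pit0 -> P1=[5,0,5,4,0,5](1) P2=[0,2,6,1,1,7](4)

Answer: 1 4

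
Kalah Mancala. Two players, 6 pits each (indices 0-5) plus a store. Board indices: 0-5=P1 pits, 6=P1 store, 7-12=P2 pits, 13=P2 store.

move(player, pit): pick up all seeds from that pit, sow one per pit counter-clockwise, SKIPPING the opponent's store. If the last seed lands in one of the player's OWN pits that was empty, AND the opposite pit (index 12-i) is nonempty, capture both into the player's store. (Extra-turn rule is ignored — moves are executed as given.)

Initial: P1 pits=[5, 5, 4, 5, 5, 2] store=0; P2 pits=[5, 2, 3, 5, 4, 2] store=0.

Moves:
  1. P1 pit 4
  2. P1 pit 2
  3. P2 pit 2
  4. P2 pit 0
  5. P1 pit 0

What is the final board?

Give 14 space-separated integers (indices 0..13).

Answer: 0 6 1 7 2 5 2 0 4 1 7 6 4 2

Derivation:
Move 1: P1 pit4 -> P1=[5,5,4,5,0,3](1) P2=[6,3,4,5,4,2](0)
Move 2: P1 pit2 -> P1=[5,5,0,6,1,4](2) P2=[6,3,4,5,4,2](0)
Move 3: P2 pit2 -> P1=[5,5,0,6,1,4](2) P2=[6,3,0,6,5,3](1)
Move 4: P2 pit0 -> P1=[5,5,0,6,1,4](2) P2=[0,4,1,7,6,4](2)
Move 5: P1 pit0 -> P1=[0,6,1,7,2,5](2) P2=[0,4,1,7,6,4](2)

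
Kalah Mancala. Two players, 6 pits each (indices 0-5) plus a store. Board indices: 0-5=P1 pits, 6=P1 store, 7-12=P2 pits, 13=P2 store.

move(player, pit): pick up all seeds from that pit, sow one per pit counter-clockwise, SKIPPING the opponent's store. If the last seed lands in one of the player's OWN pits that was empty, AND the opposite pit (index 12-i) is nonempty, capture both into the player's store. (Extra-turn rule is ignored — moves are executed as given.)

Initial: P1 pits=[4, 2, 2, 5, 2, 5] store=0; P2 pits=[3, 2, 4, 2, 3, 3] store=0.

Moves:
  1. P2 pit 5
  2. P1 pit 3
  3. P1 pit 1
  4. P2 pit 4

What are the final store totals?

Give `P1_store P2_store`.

Move 1: P2 pit5 -> P1=[5,3,2,5,2,5](0) P2=[3,2,4,2,3,0](1)
Move 2: P1 pit3 -> P1=[5,3,2,0,3,6](1) P2=[4,3,4,2,3,0](1)
Move 3: P1 pit1 -> P1=[5,0,3,1,4,6](1) P2=[4,3,4,2,3,0](1)
Move 4: P2 pit4 -> P1=[6,0,3,1,4,6](1) P2=[4,3,4,2,0,1](2)

Answer: 1 2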